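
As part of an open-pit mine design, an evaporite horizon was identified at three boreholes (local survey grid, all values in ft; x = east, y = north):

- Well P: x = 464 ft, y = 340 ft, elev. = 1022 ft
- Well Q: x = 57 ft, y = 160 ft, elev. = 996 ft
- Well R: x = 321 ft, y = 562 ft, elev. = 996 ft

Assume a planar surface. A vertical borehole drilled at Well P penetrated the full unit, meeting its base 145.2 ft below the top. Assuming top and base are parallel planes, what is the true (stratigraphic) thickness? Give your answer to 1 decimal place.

Let the plane be z = a·x + b·y + c.
Well Q−Well P: −407a − 180b = −26;  Well R−Well P: −143a + 222b = −26.
Solving gives a = 0.09003, b = −0.05912.
|∇z| = √(a²+b²) = 0.10771, so dip δ = arctan(0.10771) = 6.15°.
True thickness = vertical thickness × cos δ = 145.2 × cos 6.15° = 144.4 ft.

144.4 ft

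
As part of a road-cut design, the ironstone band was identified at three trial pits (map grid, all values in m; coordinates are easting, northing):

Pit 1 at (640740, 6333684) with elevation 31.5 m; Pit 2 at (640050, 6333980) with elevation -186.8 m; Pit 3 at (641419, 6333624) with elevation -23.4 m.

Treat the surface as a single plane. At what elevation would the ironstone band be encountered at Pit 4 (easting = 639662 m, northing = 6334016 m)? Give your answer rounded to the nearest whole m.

-157 m

Two edge vectors: Pit 1→Pit 2 = (-690, 296, -218.3), Pit 1→Pit 3 = (679, -60, -54.9).
Normal n = (Pit 1→Pit 2) × (Pit 1→Pit 3) = (-29348.4, -186106.7, -159584).
So ∂z/∂easting = −n_x/n_z = −0.18390565 and ∂z/∂northing = −n_y/n_z = −1.16619899.
Intercept c from Pit 1: 31.5 + 117835.71 + 7386335.90 = 7504203.11.
At (639662, 6334016): z = −117637.5 − 7386723.1 + 7504203.11 = -157.4 m.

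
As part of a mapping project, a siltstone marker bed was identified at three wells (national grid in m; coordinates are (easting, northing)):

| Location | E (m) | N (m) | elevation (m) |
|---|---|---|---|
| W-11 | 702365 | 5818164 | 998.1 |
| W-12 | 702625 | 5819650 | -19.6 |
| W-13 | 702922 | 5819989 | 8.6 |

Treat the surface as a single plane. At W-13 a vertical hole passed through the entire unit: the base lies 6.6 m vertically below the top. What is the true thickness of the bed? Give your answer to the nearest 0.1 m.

3.8 m

Two edge vectors: W-11→W-12 = (260, 1486, -1017.7), W-11→W-13 = (557, 1825, -989.5).
Normal n = (W-11→W-12) × (W-11→W-13) = (386905.5, -309588.9, -353202).
So ∂z/∂E = −n_x/n_z = 1.09542 and ∂z/∂N = −n_y/n_z = −0.87652.
|∇z| = √(a²+b²) = 1.40294, so dip δ = arctan(1.40294) = 54.52°.
True thickness = vertical thickness × cos δ = 6.6 × cos 54.52° = 3.8 m.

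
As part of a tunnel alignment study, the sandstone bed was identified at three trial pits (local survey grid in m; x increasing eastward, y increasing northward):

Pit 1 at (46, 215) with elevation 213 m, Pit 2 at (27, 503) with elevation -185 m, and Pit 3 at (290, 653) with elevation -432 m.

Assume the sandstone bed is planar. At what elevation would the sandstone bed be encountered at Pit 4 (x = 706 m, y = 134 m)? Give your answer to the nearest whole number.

230 m

Two edge vectors: Pit 1→Pit 2 = (-19, 288, -398), Pit 1→Pit 3 = (244, 438, -645).
Normal n = (Pit 1→Pit 2) × (Pit 1→Pit 3) = (-11436, -109367, -78594).
So ∂z/∂x = −n_x/n_z = −0.14551 and ∂z/∂y = −n_y/n_z = −1.39154.
Intercept c from Pit 1: 213 + 6.69 + 299.18 = 518.88.
At (706, 134): z = −102.7 − 186.5 + 518.88 = 229.7 m.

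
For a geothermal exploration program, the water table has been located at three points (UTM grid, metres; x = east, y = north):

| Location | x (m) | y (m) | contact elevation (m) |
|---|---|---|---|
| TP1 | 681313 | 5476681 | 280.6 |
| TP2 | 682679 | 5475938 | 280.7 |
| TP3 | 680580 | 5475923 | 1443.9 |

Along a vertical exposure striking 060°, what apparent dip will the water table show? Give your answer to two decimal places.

44.32°

Let the plane be z = a·x + b·y + c.
TP2−TP1: 1366a − 743b = 0.1;  TP3−TP1: −733a − 758b = 1163.3.
Solving gives a = −0.54698, b = −1.00576.
Unit vector along 060° is (sin 60°, cos 60°) = (0.8660, 0.5000).
Slope in that direction = a·(0.8660) + b·(0.5000) = −0.97658.
Apparent dip = arctan|0.97658| = 44.32° (true dip is 48.9°, so apparent ≤ true as expected).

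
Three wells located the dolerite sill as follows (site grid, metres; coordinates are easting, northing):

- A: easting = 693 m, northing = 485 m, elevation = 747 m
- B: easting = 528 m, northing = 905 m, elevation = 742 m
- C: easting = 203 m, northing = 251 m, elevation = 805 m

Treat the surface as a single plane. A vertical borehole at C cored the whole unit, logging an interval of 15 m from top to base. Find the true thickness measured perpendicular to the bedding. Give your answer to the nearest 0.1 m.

14.9 m

Let the plane be z = a·easting + b·northing + c.
B−A: −165a + 420b = −5;  C−A: −490a − 234b = 58.
Solving gives a = −0.09488, b = −0.04918.
|∇z| = √(a²+b²) = 0.10687, so dip δ = arctan(0.10687) = 6.10°.
True thickness = vertical thickness × cos δ = 15 × cos 6.10° = 14.9 m.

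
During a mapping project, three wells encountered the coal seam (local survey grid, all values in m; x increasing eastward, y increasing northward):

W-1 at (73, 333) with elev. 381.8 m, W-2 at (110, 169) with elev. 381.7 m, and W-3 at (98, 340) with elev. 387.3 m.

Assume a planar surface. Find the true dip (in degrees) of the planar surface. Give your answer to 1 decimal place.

Let the plane be z = a·x + b·y + c.
W-2−W-1: 37a − 164b = −0.1;  W-3−W-1: 25a + 7b = 5.5.
Solving gives a = 0.20677, b = 0.04726.
Gradient magnitude |∇z| = √(a² + b²) = √(0.04275 + 0.00223) = 0.21210.
True dip = arctan(0.21210) = 12.0°, dipping toward WSW (azimuth ≈ 257°).

12.0°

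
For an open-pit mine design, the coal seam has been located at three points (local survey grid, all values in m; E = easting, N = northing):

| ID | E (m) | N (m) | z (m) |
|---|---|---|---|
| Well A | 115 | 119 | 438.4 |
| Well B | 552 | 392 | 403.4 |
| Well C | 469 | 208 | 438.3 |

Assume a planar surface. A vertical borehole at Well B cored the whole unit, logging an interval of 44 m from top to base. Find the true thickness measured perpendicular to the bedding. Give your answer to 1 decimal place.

43.0 m

Let the plane be z = a·E + b·N + c.
Well B−Well A: 437a + 273b = −35;  Well C−Well A: 354a + 89b = −0.1.
Solving gives a = 0.05347, b = −0.21379.
|∇z| = √(a²+b²) = 0.22038, so dip δ = arctan(0.22038) = 12.43°.
True thickness = vertical thickness × cos δ = 44 × cos 12.43° = 43.0 m.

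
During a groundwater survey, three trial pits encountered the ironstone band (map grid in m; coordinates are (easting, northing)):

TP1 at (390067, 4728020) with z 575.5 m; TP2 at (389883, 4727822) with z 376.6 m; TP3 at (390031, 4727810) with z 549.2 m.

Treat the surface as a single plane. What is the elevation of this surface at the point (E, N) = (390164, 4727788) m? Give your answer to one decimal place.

Let the plane be z = a·E + b·N + c.
TP2−TP1: −184a − 198b = −198.9;  TP3−TP1: −36a − 210b = −26.3.
Solving gives a = 1.160243717, b = −0.073660828.
Then c = 575.5 − a·390067 − b·4728020 = −103727.42.
At (390164, 4727788): z = 452685.3 − 348252.8 − 103727.42 = 705.1 m.

705.1 m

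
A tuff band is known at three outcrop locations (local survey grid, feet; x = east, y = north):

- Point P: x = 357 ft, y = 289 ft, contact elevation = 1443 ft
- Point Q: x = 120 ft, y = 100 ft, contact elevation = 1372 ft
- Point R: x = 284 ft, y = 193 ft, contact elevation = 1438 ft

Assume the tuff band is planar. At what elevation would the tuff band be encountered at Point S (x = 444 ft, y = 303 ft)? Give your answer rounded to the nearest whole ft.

1494 ft

Let the plane be z = a·x + b·y + c.
Point Q−Point P: −237a − 189b = −71;  Point R−Point P: −73a − 96b = −5.
Solving gives a = 0.65561, b = −0.44645.
Then c = 1443 − a·357 − b·289 = 1337.97.
At (444, 303): z = 291.1 − 135.3 + 1337.97 = 1493.8 ft.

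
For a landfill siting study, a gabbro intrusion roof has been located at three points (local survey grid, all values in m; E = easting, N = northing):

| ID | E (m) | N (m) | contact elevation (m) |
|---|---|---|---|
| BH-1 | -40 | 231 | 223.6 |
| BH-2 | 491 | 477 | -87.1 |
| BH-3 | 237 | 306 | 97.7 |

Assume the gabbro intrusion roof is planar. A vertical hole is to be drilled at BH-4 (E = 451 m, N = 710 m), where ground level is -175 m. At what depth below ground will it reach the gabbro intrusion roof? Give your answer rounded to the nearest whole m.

59 m

Let the plane be z = a·E + b·N + c.
BH-2−BH-1: 531a + 246b = −310.7;  BH-3−BH-1: 277a + 75b = −125.9.
Solving gives a = −0.27082, b = −0.67843.
Then c = 223.6 − a·-40 − b·231 = 369.48.
At (451, 710): z_contact = −122.1 − 481.7 + 369.48 = -234.3 m.
Depth below ground = -175 − (-234.3) = 59 m.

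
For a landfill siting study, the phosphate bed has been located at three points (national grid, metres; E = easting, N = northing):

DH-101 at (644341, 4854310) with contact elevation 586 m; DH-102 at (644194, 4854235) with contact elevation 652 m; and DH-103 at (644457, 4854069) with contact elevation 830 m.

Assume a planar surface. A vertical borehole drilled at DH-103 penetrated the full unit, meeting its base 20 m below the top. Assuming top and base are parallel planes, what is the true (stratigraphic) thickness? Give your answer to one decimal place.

14.2 m

Let the plane be z = a·E + b·N + c.
DH-102−DH-101: −147a − 75b = 66;  DH-103−DH-101: 116a − 241b = 244.
Solving gives a = 0.05425, b = −0.98633.
|∇z| = √(a²+b²) = 0.98783, so dip δ = arctan(0.98783) = 44.65°.
True thickness = vertical thickness × cos δ = 20 × cos 44.65° = 14.2 m.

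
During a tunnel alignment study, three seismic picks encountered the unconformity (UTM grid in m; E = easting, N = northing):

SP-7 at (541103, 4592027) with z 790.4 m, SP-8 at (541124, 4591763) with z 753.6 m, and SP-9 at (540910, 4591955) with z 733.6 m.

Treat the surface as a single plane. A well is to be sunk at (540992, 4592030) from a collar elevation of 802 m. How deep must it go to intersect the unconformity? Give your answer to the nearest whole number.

Let the plane be z = a·E + b·N + c.
SP-8−SP-7: 21a − 264b = −36.8;  SP-9−SP-7: −193a − 72b = −56.8.
Solving gives a = 0.23531565, b = 0.15811223.
Then c = 790.4 − a·541103 − b·4592027 = −852595.23.
At (540992, 4592030): z_contact = 127303.9 + 726056.1 − 852595.23 = 764.8 m.
Depth below ground = 802 − 764.8 = 37 m.

37 m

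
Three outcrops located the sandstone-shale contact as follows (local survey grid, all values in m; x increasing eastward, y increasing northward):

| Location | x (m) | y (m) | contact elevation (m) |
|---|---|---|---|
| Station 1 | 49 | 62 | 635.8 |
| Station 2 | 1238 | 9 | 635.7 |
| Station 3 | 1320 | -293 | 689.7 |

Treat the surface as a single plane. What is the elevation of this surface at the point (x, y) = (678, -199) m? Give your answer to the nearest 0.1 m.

677.9 m

Let the plane be z = a·x + b·y + c.
Station 2−Station 1: 1189a − 53b = −0.1;  Station 3−Station 1: 1271a − 355b = 53.9.
Solving gives a = −0.008153, b = −0.181022.
Then c = 635.8 − a·49 − b·62 = 647.42.
At (678, -199): z = −5.5 + 36.0 + 647.42 = 677.9 m.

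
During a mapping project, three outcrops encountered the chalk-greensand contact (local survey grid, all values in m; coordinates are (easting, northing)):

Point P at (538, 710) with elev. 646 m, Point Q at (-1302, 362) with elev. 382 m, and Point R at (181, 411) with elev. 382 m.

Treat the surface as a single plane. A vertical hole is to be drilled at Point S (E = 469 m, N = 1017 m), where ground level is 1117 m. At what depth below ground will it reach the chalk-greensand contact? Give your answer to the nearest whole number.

Let the plane be z = a·E + b·N + c.
Point Q−Point P: −1840a − 348b = −264;  Point R−Point P: −357a − 299b = −264.
Solving gives a = −0.03037, b = 0.91921.
Then c = 646 − a·538 − b·710 = 9.70.
At (469, 1017): z_contact = −14.2 + 934.8 + 9.70 = 930.3 m.
Depth below ground = 1117 − 930.3 = 187 m.

187 m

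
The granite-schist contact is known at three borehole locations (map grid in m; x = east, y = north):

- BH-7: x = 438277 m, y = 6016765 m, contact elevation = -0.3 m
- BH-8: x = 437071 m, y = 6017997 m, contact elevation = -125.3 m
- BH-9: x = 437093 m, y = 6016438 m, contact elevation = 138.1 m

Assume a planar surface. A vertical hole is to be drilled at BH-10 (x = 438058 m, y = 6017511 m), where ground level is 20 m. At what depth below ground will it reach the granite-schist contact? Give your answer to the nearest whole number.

132 m

Let the plane be z = a·x + b·y + c.
BH-8−BH-7: −1206a + 1232b = −125;  BH-9−BH-7: −1184a − 327b = 138.4.
Solving gives a = −0.06995699, b = −0.16994166.
Then c = -0.3 − a·438277 − b·6016765 = 1053159.29.
At (438058, 6017511): z_contact = −30645.2 − 1022625.8 + 1053159.29 = -111.8 m.
Depth below ground = 20 − (-111.8) = 132 m.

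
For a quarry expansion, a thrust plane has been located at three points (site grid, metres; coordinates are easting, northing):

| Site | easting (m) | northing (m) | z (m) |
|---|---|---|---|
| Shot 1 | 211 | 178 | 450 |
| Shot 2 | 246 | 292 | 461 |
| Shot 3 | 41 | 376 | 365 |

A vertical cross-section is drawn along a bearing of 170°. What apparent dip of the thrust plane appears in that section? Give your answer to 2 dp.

6.83°

Let the plane be z = a·easting + b·northing + c.
Shot 2−Shot 1: 35a + 114b = 11;  Shot 3−Shot 1: −170a + 198b = −85.
Solving gives a = 0.45108, b = −0.04200.
Unit vector along 170° is (sin 170°, cos 170°) = (0.1736, -0.9848).
Slope in that direction = a·(0.1736) + b·(-0.9848) = 0.11969.
Apparent dip = arctan|0.11969| = 6.83° (true dip is 24.4°, so apparent ≤ true as expected).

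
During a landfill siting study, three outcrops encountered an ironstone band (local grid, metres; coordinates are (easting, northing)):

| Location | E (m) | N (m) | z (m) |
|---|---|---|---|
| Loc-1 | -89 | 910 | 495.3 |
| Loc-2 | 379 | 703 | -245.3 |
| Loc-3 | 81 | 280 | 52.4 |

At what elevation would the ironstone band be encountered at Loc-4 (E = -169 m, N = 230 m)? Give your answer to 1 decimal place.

Two edge vectors: Loc-1→Loc-2 = (468, -207, -740.6), Loc-1→Loc-3 = (170, -630, -442.9).
Normal n = (Loc-1→Loc-2) × (Loc-1→Loc-3) = (-374897.7, 81375.2, -259650).
So ∂z/∂E = −n_x/n_z = −1.44386 and ∂z/∂N = −n_y/n_z = 0.31340.
Intercept c from Loc-1: 495.3 − 128.50 − 285.20 = 81.60.
At (-169, 230): z = 244.0 + 72.1 + 81.60 = 397.7 m.

397.7 m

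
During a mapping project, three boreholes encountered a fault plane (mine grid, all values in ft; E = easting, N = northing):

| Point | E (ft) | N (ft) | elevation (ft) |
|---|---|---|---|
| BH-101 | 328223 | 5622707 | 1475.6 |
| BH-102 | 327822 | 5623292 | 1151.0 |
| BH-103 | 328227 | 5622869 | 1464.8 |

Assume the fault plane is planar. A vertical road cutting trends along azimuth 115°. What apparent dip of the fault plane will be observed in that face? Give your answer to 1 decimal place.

33.4°

Two edge vectors: BH-101→BH-102 = (-401, 585, -324.6), BH-101→BH-103 = (4, 162, -10.8).
Normal n = (BH-101→BH-102) × (BH-101→BH-103) = (46267.2, -5629.2, -67302).
So ∂z/∂E = −n_x/n_z = 0.68746 and ∂z/∂N = −n_y/n_z = −0.08364.
Unit vector along 115° is (sin 115°, cos 115°) = (0.9063, -0.4226).
Slope in that direction = a·(0.9063) + b·(-0.4226) = 0.65840.
Apparent dip = arctan|0.65840| = 33.4° (true dip is 34.7°, so apparent ≤ true as expected).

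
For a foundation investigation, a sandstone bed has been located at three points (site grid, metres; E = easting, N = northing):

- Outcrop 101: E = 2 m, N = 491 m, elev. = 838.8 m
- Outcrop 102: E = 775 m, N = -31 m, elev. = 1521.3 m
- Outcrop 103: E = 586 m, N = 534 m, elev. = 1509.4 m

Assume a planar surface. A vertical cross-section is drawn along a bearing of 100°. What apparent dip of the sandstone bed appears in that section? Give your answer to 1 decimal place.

Let the plane be z = a·E + b·N + c.
Outcrop 102−Outcrop 101: 773a − 522b = 682.5;  Outcrop 103−Outcrop 101: 584a + 43b = 670.6.
Solving gives a = 1.12220, b = 0.35433.
Unit vector along 100° is (sin 100°, cos 100°) = (0.9848, -0.1736).
Slope in that direction = a·(0.9848) + b·(-0.1736) = 1.04362.
Apparent dip = arctan|1.04362| = 46.2° (true dip is 49.6°, so apparent ≤ true as expected).

46.2°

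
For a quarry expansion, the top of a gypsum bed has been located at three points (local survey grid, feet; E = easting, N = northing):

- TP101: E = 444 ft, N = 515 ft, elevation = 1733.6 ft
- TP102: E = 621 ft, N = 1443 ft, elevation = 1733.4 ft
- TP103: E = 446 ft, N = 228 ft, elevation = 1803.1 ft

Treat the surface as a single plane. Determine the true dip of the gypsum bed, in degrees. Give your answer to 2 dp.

Two edge vectors: TP101→TP102 = (177, 928, -0.2), TP101→TP103 = (2, -287, 69.5).
Normal n = (TP101→TP102) × (TP101→TP103) = (64438.6, -12301.9, -52655).
So ∂z/∂E = −n_x/n_z = 1.22379 and ∂z/∂N = −n_y/n_z = −0.23363.
Gradient magnitude |∇z| = √(a² + b²) = √(1.49766 + 0.05458) = 1.24589.
True dip = arctan(1.24589) = 51.25°, dipping toward W (azimuth ≈ 281°).

51.25°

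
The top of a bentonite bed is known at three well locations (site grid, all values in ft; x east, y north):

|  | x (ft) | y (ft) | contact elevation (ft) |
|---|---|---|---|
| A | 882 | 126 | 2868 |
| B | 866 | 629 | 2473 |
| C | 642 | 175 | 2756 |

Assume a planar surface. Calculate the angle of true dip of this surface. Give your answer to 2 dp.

Two edge vectors: A→B = (-16, 503, -395), A→C = (-240, 49, -112).
Normal n = (A→B) × (A→C) = (-36981, 93008, 119936).
So ∂z/∂x = −n_x/n_z = 0.30834 and ∂z/∂y = −n_y/n_z = −0.77548.
Gradient magnitude |∇z| = √(a² + b²) = √(0.09507 + 0.60137) = 0.83453.
True dip = arctan(0.83453) = 39.85°, dipping toward NNW (azimuth ≈ 338°).

39.85°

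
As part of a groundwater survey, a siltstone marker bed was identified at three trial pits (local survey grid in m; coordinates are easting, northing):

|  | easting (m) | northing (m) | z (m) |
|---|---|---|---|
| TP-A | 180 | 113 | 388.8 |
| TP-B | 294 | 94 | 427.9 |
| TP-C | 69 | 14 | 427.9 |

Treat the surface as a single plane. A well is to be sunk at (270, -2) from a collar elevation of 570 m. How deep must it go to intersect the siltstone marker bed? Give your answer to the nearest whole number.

Two edge vectors: TP-A→TP-B = (114, -19, 39.1), TP-A→TP-C = (-111, -99, 39.1).
Normal n = (TP-A→TP-B) × (TP-A→TP-C) = (3128, -8797.5, -13395).
So ∂z/∂easting = −n_x/n_z = 0.23352 and ∂z/∂northing = −n_y/n_z = −0.65677.
Intercept c from TP-A: 388.8 − 42.03 + 74.22 = 420.98.
At (270, -2): z_contact = 63.1 + 1.3 + 420.98 = 485.3 m.
Depth below ground = 570 − 485.3 = 85 m.

85 m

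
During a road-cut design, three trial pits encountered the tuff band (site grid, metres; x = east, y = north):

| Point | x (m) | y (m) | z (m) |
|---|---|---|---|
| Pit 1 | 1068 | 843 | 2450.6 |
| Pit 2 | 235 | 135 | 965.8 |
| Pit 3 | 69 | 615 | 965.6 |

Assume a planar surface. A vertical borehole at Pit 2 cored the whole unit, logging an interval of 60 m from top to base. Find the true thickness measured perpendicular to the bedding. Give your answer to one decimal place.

Let the plane be z = a·x + b·y + c.
Pit 2−Pit 1: −833a − 708b = −1484.8;  Pit 3−Pit 1: −999a − 228b = −1485.
Solving gives a = 1.37783, b = 0.47608.
|∇z| = √(a²+b²) = 1.45776, so dip δ = arctan(1.45776) = 55.55°.
True thickness = vertical thickness × cos δ = 60 × cos 55.55° = 33.9 m.

33.9 m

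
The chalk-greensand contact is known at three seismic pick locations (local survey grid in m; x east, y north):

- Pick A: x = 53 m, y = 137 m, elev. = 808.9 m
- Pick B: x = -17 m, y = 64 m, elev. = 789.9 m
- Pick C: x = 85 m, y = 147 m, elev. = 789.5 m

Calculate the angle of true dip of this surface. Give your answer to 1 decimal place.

Let the plane be z = a·x + b·y + c.
Pick B−Pick A: −70a − 73b = −19;  Pick C−Pick A: 32a + 10b = −19.4.
Solving gives a = −0.98178, b = 1.20171.
Gradient magnitude |∇z| = √(a² + b²) = √(0.96390 + 1.44411) = 1.55178.
True dip = arctan(1.55178) = 57.2°, dipping toward SE (azimuth ≈ 141°).

57.2°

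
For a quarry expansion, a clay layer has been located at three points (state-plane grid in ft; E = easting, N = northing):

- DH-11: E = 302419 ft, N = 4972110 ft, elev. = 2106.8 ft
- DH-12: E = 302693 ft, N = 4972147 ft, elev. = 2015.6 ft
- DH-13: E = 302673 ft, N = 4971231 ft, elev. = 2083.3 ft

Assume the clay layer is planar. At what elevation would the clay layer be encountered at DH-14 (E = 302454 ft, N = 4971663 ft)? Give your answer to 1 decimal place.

Two edge vectors: DH-11→DH-12 = (274, 37, -91.2), DH-11→DH-13 = (254, -879, -23.5).
Normal n = (DH-11→DH-12) × (DH-11→DH-13) = (-81034.3, -16725.8, -250244).
So ∂z/∂E = −n_x/n_z = −0.323821151 and ∂z/∂N = −n_y/n_z = −0.066837966.
Intercept c from DH-11: 2106.8 + 97929.67 + 332325.72 = 432362.19.
At (302454, 4971663): z = −97941.0 − 332295.8 + 432362.19 = 2125.3 ft.

2125.3 ft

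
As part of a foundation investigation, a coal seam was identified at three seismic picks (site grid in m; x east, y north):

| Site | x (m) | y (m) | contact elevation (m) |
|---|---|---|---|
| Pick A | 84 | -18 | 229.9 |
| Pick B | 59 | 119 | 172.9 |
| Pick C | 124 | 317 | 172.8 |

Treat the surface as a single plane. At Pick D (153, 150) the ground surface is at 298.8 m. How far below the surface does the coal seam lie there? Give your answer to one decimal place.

Two edge vectors: Pick A→Pick B = (-25, 137, -57), Pick A→Pick C = (40, 335, -57.1).
Normal n = (Pick A→Pick B) × (Pick A→Pick C) = (11272.3, -3707.5, -13855).
So ∂z/∂x = −n_x/n_z = 0.81359 and ∂z/∂y = −n_y/n_z = −0.26759.
Intercept c from Pick A: 229.9 − 68.34 − 4.82 = 156.74.
At (153, 150): z_contact = 124.48 − 40.14 + 156.74 = 241.08 m.
Depth below ground = 298.8 − 241.08 = 57.7 m.

57.7 m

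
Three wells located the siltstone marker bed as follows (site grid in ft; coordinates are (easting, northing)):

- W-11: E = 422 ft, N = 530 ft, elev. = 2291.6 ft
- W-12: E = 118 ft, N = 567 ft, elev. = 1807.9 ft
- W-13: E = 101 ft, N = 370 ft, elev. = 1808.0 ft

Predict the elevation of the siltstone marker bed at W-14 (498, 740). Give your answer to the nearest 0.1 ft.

Let the plane be z = a·E + b·N + c.
W-12−W-11: −304a + 37b = −483.7;  W-13−W-11: −321a − 160b = −483.6.
Solving gives a = 1.57452, b = −0.13638.
Then c = 2291.6 − a·422 − b·530 = 1699.43.
At (498, 740): z = 784.1 − 100.9 + 1699.43 = 2382.6 ft.

2382.6 ft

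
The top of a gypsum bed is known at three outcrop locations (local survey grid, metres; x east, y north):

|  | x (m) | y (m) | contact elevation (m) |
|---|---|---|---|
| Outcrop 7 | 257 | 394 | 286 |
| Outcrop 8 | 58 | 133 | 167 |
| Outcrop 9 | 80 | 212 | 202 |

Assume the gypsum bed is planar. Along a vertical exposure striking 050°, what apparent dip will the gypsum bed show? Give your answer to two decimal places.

16.72°

Two edge vectors: Outcrop 7→Outcrop 8 = (-199, -261, -119), Outcrop 7→Outcrop 9 = (-177, -182, -84).
Normal n = (Outcrop 7→Outcrop 8) × (Outcrop 7→Outcrop 9) = (266, 4347, -9979).
So ∂z/∂x = −n_x/n_z = 0.02666 and ∂z/∂y = −n_y/n_z = 0.43561.
Unit vector along 050° is (sin 50°, cos 50°) = (0.7660, 0.6428).
Slope in that direction = a·(0.7660) + b·(0.6428) = 0.30043.
Apparent dip = arctan|0.30043| = 16.72° (true dip is 23.6°, so apparent ≤ true as expected).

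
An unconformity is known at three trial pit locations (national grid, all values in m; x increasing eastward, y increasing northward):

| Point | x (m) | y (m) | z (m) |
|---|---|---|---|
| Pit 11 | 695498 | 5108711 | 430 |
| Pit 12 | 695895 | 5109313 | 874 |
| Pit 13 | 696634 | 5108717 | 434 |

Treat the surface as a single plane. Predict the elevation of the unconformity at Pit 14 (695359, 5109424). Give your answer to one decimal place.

Let the plane be z = a·x + b·y + c.
Pit 12−Pit 11: 397a + 602b = 444;  Pit 13−Pit 11: 1136a + 6b = 4.
Solving gives a = −0.000375647, b = 0.737789256.
Then c = 430 − a·695498 − b·5108711 = −3768460.83.
At (695359, 5109424): z = −261.2 + 3769678.1 − 3768460.83 = 956.1 m.

956.1 m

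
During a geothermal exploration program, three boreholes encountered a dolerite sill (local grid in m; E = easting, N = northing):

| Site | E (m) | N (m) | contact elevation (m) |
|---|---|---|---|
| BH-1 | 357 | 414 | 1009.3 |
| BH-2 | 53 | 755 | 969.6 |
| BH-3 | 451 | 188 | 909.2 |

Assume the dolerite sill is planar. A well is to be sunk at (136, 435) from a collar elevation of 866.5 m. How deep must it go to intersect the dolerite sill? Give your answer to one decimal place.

Let the plane be z = a·E + b·N + c.
BH-2−BH-1: −304a + 341b = −39.7;  BH-3−BH-1: 94a − 226b = −100.1.
Solving gives a = 1.17616, b = 0.93212.
Then c = 1009.3 − a·357 − b·414 = 203.51.
At (136, 435): z_contact = 159.96 + 405.47 + 203.51 = 768.94 m.
Depth below ground = 866.5 − 768.94 = 97.6 m.

97.6 m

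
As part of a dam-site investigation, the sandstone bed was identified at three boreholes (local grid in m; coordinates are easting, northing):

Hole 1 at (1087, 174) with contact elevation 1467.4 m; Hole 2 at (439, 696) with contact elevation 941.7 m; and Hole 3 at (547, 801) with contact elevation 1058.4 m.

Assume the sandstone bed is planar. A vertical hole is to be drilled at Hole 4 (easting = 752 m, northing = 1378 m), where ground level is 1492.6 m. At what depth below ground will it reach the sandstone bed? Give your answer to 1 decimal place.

155.5 m

Let the plane be z = a·easting + b·northing + c.
Hole 2−Hole 1: −648a + 522b = −525.7;  Hole 3−Hole 1: −540a + 627b = −409.
Solving gives a = 0.933288, b = 0.151476.
Then c = 1467.4 − a·1087 − b·174 = 426.56.
At (752, 1378): z_contact = 701.83 + 208.73 + 426.56 = 1337.13 m.
Depth below ground = 1492.6 − 1337.13 = 155.5 m.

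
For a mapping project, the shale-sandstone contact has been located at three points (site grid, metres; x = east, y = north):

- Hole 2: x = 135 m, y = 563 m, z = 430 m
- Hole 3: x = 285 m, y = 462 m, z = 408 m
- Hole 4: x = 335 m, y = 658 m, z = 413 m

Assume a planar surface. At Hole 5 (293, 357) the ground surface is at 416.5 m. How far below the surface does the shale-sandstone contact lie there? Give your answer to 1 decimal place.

15.0 m

Let the plane be z = a·x + b·y + c.
Hole 3−Hole 2: 150a − 101b = −22;  Hole 4−Hole 2: 200a + 95b = −17.
Solving gives a = −0.11051, b = 0.05370.
Then c = 430 − a·135 − b·563 = 414.68.
At (293, 357): z_contact = −32.38 + 19.17 + 414.68 = 401.48 m.
Depth below ground = 416.5 − 401.48 = 15.0 m.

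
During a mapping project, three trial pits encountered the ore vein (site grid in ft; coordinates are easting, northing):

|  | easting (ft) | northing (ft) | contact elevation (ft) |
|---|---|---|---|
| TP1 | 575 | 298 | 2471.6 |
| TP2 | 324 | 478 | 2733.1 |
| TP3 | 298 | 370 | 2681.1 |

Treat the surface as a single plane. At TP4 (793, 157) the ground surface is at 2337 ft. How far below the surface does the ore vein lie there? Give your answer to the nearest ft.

83 ft

Let the plane be z = a·easting + b·northing + c.
TP2−TP1: −251a + 180b = 261.5;  TP3−TP1: −277a + 72b = 209.5.
Solving gives a = −0.59400, b = 0.62448.
Then c = 2471.6 − a·575 − b·298 = 2627.05.
At (793, 157): z_contact = −471.0 + 98.0 + 2627.05 = 2254.1 ft.
Depth below ground = 2337 − 2254.1 = 83 ft.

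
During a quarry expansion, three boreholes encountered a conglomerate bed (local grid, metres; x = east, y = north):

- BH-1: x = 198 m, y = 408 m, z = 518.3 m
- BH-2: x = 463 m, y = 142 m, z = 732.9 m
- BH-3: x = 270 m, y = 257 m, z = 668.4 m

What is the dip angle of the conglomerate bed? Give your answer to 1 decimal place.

Let the plane be z = a·x + b·y + c.
BH-2−BH-1: 265a − 266b = 214.6;  BH-3−BH-1: 72a − 151b = 150.1.
Solving gives a = −0.36054, b = −1.16595.
Gradient magnitude |∇z| = √(a² + b²) = √(0.12999 + 1.35945) = 1.22043.
True dip = arctan(1.22043) = 50.7°, dipping toward NNE (azimuth ≈ 017°).

50.7°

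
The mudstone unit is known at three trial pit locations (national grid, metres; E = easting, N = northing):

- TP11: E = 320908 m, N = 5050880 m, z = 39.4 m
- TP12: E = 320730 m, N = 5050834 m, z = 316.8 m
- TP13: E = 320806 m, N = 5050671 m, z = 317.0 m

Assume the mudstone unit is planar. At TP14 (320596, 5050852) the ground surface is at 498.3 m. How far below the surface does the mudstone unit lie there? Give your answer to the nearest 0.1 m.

6.9 m

Let the plane be z = a·E + b·N + c.
TP12−TP11: −178a − 46b = 277.4;  TP13−TP11: −102a − 209b = 277.6.
Solving gives a = −1.390556752, b = −0.649584743.
Then c = 39.4 − a·320908 − b·5050880 = 3727254.77.
At (320596, 5050852): z_contact = −445806.93 − 3280956.40 + 3727254.77 = 491.44 m.
Depth below ground = 498.3 − 491.44 = 6.9 m.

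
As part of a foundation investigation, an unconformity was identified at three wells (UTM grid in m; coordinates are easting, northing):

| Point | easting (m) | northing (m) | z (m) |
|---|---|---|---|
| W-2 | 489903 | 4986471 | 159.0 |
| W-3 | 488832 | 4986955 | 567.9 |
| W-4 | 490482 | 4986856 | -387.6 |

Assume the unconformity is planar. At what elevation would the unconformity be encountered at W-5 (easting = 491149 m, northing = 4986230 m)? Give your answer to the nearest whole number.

-479 m

Two edge vectors: W-2→W-3 = (-1071, 484, 408.9), W-2→W-4 = (579, 385, -546.6).
Normal n = (W-2→W-3) × (W-2→W-4) = (-421980.9, -348655.5, -692571).
So ∂z/∂easting = −n_x/n_z = −0.60929623 and ∂z/∂northing = −n_y/n_z = −0.50342203.
Intercept c from W-2: 159 + 298496.05 + 2510299.36 = 2808954.41.
At (491149, 4986230): z = −299255.2 − 2510178.0 + 2808954.41 = -478.9 m.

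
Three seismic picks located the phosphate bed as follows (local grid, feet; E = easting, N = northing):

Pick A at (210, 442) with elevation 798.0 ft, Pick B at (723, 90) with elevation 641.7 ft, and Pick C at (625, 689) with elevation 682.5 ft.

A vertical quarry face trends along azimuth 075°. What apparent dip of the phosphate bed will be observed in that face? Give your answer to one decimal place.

15.4°

Two edge vectors: Pick A→Pick B = (513, -352, -156.3), Pick A→Pick C = (415, 247, -115.5).
Normal n = (Pick A→Pick B) × (Pick A→Pick C) = (79262.1, -5613, 272791).
So ∂z/∂E = −n_x/n_z = −0.29056 and ∂z/∂N = −n_y/n_z = 0.02058.
Unit vector along 075° is (sin 75°, cos 75°) = (0.9659, 0.2588).
Slope in that direction = a·(0.9659) + b·(0.2588) = −0.27533.
Apparent dip = arctan|0.27533| = 15.4° (true dip is 16.2°, so apparent ≤ true as expected).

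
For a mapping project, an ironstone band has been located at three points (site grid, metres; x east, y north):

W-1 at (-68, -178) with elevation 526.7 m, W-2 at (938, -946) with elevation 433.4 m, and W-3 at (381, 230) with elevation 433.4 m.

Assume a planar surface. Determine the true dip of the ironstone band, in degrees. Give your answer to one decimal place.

9.1°

Let the plane be z = a·x + b·y + c.
W-2−W-1: 1006a − 768b = −93.3;  W-3−W-1: 449a + 408b = −93.3.
Solving gives a = −0.14527, b = −0.06881.
Gradient magnitude |∇z| = √(a² + b²) = √(0.02110 + 0.00473) = 0.16074.
True dip = arctan(0.16074) = 9.1°, dipping toward ENE (azimuth ≈ 065°).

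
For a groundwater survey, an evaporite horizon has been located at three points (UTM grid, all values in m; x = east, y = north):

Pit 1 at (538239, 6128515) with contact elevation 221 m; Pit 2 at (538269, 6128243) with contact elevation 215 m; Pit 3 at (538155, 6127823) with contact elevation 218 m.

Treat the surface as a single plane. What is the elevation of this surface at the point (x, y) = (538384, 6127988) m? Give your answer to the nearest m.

203 m

Two edge vectors: Pit 1→Pit 2 = (30, -272, -6), Pit 1→Pit 3 = (-84, -692, -3).
Normal n = (Pit 1→Pit 2) × (Pit 1→Pit 3) = (-3336, 594, -43608).
So ∂z/∂x = −n_x/n_z = −0.07649972 and ∂z/∂y = −n_y/n_z = 0.01362135.
Intercept c from Pit 1: 221 + 41175.14 − 83478.67 = −42082.54.
At (538384, 6127988): z = −41186.2 + 83471.5 − 42082.54 = 202.7 m.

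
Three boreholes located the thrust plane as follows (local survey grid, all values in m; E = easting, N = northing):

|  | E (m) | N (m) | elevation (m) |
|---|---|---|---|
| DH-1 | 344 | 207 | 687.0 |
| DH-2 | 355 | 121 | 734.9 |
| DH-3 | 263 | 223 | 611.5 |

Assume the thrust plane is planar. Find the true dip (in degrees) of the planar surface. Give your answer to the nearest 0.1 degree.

Two edge vectors: DH-1→DH-2 = (11, -86, 47.9), DH-1→DH-3 = (-81, 16, -75.5).
Normal n = (DH-1→DH-2) × (DH-1→DH-3) = (5726.6, -3049.4, -6790).
So ∂z/∂E = −n_x/n_z = 0.84339 and ∂z/∂N = −n_y/n_z = −0.44910.
Gradient magnitude |∇z| = √(a² + b²) = √(0.71130 + 0.20169) = 0.95551.
True dip = arctan(0.95551) = 43.7°, dipping toward WNW (azimuth ≈ 298°).

43.7°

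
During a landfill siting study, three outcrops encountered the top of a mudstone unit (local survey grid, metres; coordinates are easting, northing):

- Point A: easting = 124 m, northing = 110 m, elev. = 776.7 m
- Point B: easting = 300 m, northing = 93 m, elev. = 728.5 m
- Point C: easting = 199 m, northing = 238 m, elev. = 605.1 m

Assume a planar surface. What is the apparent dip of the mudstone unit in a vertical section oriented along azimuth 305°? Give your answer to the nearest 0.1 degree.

Two edge vectors: Point A→Point B = (176, -17, -48.2), Point A→Point C = (75, 128, -171.6).
Normal n = (Point A→Point B) × (Point A→Point C) = (9086.8, 26586.6, 23803).
So ∂z/∂easting = −n_x/n_z = −0.38175 and ∂z/∂northing = −n_y/n_z = −1.11694.
Unit vector along 305° is (sin 305°, cos 305°) = (-0.8192, 0.5736).
Slope in that direction = a·(-0.8192) + b·(0.5736) = −0.32794.
Apparent dip = arctan|0.32794| = 18.2° (true dip is 49.7°, so apparent ≤ true as expected).

18.2°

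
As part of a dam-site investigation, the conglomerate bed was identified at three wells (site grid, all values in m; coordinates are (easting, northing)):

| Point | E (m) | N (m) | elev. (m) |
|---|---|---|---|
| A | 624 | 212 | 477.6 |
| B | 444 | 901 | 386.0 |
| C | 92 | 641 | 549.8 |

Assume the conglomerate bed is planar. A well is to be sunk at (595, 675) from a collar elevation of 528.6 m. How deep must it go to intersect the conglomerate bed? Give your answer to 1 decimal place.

Let the plane be z = a·E + b·N + c.
B−A: −180a + 689b = −91.6;  C−A: −532a + 429b = 72.2.
Solving gives a = −0.30776, b = −0.21335.
Then c = 477.6 − a·624 − b·212 = 714.87.
At (595, 675): z_contact = −183.11 − 144.01 + 714.87 = 387.75 m.
Depth below ground = 528.6 − 387.75 = 140.9 m.

140.9 m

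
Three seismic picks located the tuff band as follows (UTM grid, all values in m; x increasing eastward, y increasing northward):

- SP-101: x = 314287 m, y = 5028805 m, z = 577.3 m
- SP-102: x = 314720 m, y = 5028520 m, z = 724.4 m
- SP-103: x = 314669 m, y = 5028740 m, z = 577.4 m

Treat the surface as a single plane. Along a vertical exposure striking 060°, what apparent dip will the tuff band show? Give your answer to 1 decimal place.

Two edge vectors: SP-101→SP-102 = (433, -285, 147.1), SP-101→SP-103 = (382, -65, 0.1).
Normal n = (SP-101→SP-102) × (SP-101→SP-103) = (9533, 56148.9, 80725).
So ∂z/∂x = −n_x/n_z = −0.11809 and ∂z/∂y = −n_y/n_z = −0.69556.
Unit vector along 060° is (sin 60°, cos 60°) = (0.8660, 0.5000).
Slope in that direction = a·(0.8660) + b·(0.5000) = −0.45005.
Apparent dip = arctan|0.45005| = 24.2° (true dip is 35.2°, so apparent ≤ true as expected).

24.2°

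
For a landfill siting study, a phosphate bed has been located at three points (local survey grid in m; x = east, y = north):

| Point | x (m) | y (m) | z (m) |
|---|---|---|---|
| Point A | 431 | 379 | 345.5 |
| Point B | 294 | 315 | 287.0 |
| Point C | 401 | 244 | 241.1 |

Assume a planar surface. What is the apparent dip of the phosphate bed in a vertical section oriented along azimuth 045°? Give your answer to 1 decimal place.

Two edge vectors: Point A→Point B = (-137, -64, -58.5), Point A→Point C = (-30, -135, -104.4).
Normal n = (Point A→Point B) × (Point A→Point C) = (-1215.9, -12547.8, 16575).
So ∂z/∂x = −n_x/n_z = 0.07336 and ∂z/∂y = −n_y/n_z = 0.75703.
Unit vector along 045° is (sin 45°, cos 45°) = (0.7071, 0.7071).
Slope in that direction = a·(0.7071) + b·(0.7071) = 0.58717.
Apparent dip = arctan|0.58717| = 30.4° (true dip is 37.3°, so apparent ≤ true as expected).

30.4°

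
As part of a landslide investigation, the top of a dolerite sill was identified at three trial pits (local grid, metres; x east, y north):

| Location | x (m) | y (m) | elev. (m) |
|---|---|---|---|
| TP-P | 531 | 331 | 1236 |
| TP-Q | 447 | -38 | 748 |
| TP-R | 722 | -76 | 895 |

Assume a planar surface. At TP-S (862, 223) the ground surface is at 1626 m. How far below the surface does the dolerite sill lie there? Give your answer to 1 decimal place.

285.5 m

Two edge vectors: TP-P→TP-Q = (-84, -369, -488), TP-P→TP-R = (191, -407, -341).
Normal n = (TP-P→TP-Q) × (TP-P→TP-R) = (-72787, -121852, 104667).
So ∂z/∂x = −n_x/n_z = 0.69541 and ∂z/∂y = −n_y/n_z = 1.16419.
Intercept c from TP-P: 1236 − 369.27 − 385.35 = 481.39.
At (862, 223): z_contact = 599.45 + 259.61 + 481.39 = 1340.45 m.
Depth below ground = 1626 − 1340.45 = 285.5 m.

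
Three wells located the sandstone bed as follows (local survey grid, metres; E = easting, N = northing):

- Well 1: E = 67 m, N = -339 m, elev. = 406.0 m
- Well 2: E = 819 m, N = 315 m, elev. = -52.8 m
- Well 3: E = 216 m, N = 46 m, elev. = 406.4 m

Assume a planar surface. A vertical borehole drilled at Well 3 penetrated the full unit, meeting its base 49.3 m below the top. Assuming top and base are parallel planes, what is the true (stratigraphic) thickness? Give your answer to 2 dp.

35.07 m

Let the plane be z = a·E + b·N + c.
Well 2−Well 1: 752a + 654b = −458.8;  Well 3−Well 1: 149a + 385b = 0.4.
Solving gives a = −0.92100, b = 0.35748.
|∇z| = √(a²+b²) = 0.98794, so dip δ = arctan(0.98794) = 44.65°.
True thickness = vertical thickness × cos δ = 49.3 × cos 44.65° = 35.07 m.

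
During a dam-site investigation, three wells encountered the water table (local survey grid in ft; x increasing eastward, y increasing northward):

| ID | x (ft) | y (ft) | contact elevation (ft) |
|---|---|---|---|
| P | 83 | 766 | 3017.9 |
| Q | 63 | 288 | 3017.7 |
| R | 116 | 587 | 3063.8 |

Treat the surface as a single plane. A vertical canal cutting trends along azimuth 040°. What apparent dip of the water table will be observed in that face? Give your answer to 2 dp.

Let the plane be z = a·x + b·y + c.
Q−P: −20a − 478b = −0.2;  R−P: 33a − 179b = 45.9.
Solving gives a = 1.13548, b = −0.04709.
Unit vector along 040° is (sin 40°, cos 40°) = (0.6428, 0.7660).
Slope in that direction = a·(0.6428) + b·(0.7660) = 0.69380.
Apparent dip = arctan|0.69380| = 34.75° (true dip is 48.7°, so apparent ≤ true as expected).

34.75°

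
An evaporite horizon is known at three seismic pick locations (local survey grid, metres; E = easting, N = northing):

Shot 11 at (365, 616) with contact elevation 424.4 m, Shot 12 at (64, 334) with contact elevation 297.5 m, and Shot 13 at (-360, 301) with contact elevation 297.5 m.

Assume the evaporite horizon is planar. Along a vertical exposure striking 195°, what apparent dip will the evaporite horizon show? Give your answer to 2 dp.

24.90°

Let the plane be z = a·E + b·N + c.
Shot 12−Shot 11: −301a − 282b = −126.9;  Shot 13−Shot 11: −725a − 315b = −126.9.
Solving gives a = −0.03820, b = 0.49077.
Unit vector along 195° is (sin 195°, cos 195°) = (-0.2588, -0.9659).
Slope in that direction = a·(-0.2588) + b·(-0.9659) = −0.46416.
Apparent dip = arctan|0.46416| = 24.90° (true dip is 26.2°, so apparent ≤ true as expected).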